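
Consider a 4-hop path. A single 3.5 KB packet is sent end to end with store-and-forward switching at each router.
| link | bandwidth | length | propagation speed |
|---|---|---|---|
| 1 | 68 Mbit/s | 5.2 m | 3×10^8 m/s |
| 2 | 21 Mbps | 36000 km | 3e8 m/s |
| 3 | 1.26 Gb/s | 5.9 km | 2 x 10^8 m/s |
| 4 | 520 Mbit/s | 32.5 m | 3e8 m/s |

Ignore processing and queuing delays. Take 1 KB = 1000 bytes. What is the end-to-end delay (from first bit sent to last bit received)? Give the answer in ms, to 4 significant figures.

L = 28000 bits.
Transmission delays (L/R per hop): 0.411765, 1.33333, 0.0222222, 0.0538462 ms; sum = 1.82117 ms.
Propagation delays (d/s per hop): 1.73333e-05, 120, 0.0295, 0.000108333 ms; sum = 120.03 ms.
End-to-end = 121.9 ms.

121.9 ms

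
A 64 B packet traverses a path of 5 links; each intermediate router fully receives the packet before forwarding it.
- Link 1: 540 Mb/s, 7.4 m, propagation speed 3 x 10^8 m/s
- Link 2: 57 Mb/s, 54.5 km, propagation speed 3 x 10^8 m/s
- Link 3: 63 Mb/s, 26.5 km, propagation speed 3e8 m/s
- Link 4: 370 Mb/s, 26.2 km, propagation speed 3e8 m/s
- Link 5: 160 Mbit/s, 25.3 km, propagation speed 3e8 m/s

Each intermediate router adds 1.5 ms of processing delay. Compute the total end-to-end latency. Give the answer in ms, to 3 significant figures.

6.46 ms

L = 64 × 8 = 512 bits.
Transmission delays (L/R per hop): 0.000948148, 0.00898246, 0.00812698, 0.00138378, 0.0032 ms; sum = 0.0226414 ms.
Propagation delays (d/s per hop): 2.46667e-05, 0.181667, 0.0883333, 0.0873333, 0.0843333 ms; sum = 0.441691 ms.
Processing at 4 router(s): 4 × 1.5 ms = 6 ms.
End-to-end = 6.46 ms.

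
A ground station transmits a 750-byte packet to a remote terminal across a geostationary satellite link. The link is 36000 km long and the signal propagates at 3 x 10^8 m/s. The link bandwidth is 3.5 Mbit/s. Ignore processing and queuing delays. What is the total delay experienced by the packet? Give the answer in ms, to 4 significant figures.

L = 750 × 8 = 6000 bits.
Transmission delay = L/R = 6000 / 3500000 = 1.71429 ms.
Propagation delay = d/s = 36000000 m / 300000000 m/s = 120 ms.
Total = 121.7 ms.

121.7 ms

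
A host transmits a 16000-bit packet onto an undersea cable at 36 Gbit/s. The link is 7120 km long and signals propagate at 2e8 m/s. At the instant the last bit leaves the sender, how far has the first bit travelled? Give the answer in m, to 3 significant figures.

t_tx = L/R = 16000/36000000000 = 4.44444e-07 s.
Distance = s × t_tx = 200000000 × 4.44444e-07 = 88.9 m.

88.9 m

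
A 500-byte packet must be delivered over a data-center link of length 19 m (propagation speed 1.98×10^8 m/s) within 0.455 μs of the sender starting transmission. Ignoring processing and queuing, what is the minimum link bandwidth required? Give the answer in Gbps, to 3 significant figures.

11.1 Gbps

L = 4000 bits.
Propagation delay = 19 / 198000000 = 0.0959596 μs.
Transmission budget = 0.455 − 0.0959596 = 0.35904 μs.
R ≥ L / t_tx = 4000 bits / 3.5904e-07 s = 11.1 Gbps.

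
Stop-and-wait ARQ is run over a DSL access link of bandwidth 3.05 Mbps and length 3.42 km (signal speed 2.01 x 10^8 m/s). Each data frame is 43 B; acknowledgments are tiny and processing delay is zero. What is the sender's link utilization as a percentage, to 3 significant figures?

t_tx = L/R = 344/3050000 = 0.000112787 s.
t_prop = 3420/2.01e+08 = 1.70149e-05 s; RTT = 3.40299e-05 s.
Cycle = t_tx + RTT = 0.000146817 s.
Utilization = t_tx / cycle = 0.000112787/0.000146817 = 76.8 %.

76.8 %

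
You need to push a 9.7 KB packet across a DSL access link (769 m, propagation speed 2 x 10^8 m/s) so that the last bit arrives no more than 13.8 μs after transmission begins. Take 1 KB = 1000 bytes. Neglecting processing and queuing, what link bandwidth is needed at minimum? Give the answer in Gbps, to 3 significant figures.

L = 77600 bits.
Propagation delay = 769 / 200000000 = 3.845 μs.
Transmission budget = 13.8 − 3.845 = 9.955 μs.
R ≥ L / t_tx = 77600 bits / 9.955e-06 s = 7.80 Gbps.

7.80 Gbps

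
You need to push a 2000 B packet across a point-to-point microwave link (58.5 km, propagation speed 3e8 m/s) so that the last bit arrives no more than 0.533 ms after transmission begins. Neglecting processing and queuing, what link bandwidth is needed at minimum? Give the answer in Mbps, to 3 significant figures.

47.3 Mbps

L = 16000 bits.
Propagation delay = 58500 / 300000000 = 0.195 ms.
Transmission budget = 0.533 − 0.195 = 0.338 ms.
R ≥ L / t_tx = 16000 bits / 0.000338 s = 47.3 Mbps.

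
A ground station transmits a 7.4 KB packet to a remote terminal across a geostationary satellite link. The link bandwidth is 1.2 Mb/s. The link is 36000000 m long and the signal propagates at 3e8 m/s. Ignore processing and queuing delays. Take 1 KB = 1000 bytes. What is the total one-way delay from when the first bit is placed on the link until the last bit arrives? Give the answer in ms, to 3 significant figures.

169 ms

L = 59200 bits.
Transmission delay = L/R = 59200 / 1200000 = 49.3333 ms.
Propagation delay = d/s = 36000000 m / 300000000 m/s = 120 ms.
Total = 169 ms.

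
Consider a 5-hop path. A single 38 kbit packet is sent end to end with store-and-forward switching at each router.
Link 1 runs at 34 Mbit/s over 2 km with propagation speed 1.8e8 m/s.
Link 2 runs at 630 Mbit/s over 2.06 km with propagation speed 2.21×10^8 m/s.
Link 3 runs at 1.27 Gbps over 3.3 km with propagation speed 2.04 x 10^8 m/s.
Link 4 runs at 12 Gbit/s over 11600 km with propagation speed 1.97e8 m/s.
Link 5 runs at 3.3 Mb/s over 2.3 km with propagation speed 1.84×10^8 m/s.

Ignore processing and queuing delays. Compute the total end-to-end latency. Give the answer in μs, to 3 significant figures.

71700 μs

L = 38000 bits.
Transmission delays (L/R per hop): 1117.65, 60.3175, 29.9213, 3.16667, 11515.2 μs; sum = 12726.2 μs.
Propagation delays (d/s per hop): 11.1111, 9.32127, 16.1765, 58883.2, 12.5 μs; sum = 58932.4 μs.
End-to-end = 71700 μs.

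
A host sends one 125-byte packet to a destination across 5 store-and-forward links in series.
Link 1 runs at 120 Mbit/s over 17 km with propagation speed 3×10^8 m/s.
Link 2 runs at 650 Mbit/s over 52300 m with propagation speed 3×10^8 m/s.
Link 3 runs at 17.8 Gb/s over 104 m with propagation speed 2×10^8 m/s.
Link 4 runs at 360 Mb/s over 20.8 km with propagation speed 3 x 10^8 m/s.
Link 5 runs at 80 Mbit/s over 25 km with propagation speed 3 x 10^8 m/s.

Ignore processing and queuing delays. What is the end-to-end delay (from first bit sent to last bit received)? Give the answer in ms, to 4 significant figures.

0.4094 ms

L = 125 × 8 = 1000 bits.
Transmission delays (L/R per hop): 0.00833333, 0.00153846, 5.61798e-05, 0.00277778, 0.0125 ms; sum = 0.0252058 ms.
Propagation delays (d/s per hop): 0.0566667, 0.174333, 0.00052, 0.0693333, 0.0833333 ms; sum = 0.384187 ms.
End-to-end = 0.4094 ms.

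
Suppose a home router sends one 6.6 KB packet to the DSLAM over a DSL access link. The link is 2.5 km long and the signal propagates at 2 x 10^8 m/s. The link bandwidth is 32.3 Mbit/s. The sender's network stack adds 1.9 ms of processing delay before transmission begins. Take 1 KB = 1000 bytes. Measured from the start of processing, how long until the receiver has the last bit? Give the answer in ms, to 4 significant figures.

3.547 ms

L = 52800 bits.
Transmission delay = L/R = 52800 / 3.23e+07 = 1.63467 ms.
Propagation delay = d/s = 2500 m / 200000000 m/s = 0.0125 ms.
Plus processing delay 1.9 ms = 1.9 ms.
Total = 3.547 ms.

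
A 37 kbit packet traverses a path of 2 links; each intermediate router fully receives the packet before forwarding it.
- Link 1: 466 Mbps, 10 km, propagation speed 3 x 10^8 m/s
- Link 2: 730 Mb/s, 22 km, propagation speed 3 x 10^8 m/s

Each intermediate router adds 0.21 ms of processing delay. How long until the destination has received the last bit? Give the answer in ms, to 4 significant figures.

0.4468 ms

L = 37000 bits.
Transmission delays (L/R per hop): 0.0793991, 0.0506849 ms; sum = 0.130084 ms.
Propagation delays (d/s per hop): 0.0333333, 0.0733333 ms; sum = 0.106667 ms.
Processing at 1 router(s): 1 × 0.21 ms = 0.21 ms.
End-to-end = 0.4468 ms.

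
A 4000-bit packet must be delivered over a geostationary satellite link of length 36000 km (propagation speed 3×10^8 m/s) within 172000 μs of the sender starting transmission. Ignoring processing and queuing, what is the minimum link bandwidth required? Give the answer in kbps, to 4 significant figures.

76.92 kbps

Propagation delay = 36000000 / 300000000 = 120000 μs.
Transmission budget = 172000 − 120000 = 52000 μs.
R ≥ L / t_tx = 4000 bits / 0.052 s = 76.92 kbps.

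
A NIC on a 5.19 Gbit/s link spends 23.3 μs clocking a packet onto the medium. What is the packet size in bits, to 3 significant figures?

L = R × t_tx = 5190000000 b/s × 2.33e-05 s = 120927 bits.

121000 bits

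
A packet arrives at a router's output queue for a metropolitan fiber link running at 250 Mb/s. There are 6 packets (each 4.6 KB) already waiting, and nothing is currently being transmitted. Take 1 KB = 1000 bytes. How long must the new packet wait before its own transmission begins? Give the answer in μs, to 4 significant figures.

883.2 μs

Each queued packet: L/R = 36800/250000000 = 147.2 μs.
6 queued → 883.2 μs.
Queuing delay = 883.2 μs.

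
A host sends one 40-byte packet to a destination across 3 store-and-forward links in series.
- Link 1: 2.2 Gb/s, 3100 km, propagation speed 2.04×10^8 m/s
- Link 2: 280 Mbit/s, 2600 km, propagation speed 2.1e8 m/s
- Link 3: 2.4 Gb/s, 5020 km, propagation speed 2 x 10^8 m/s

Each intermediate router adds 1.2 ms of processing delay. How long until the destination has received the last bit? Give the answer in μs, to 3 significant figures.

55100 μs

L = 40 × 8 = 320 bits.
Transmission delays (L/R per hop): 0.145455, 1.14286, 0.133333 μs; sum = 1.42165 μs.
Propagation delays (d/s per hop): 15196.1, 12381, 25100 μs; sum = 52677 μs.
Processing at 2 router(s): 2 × 1.2 ms = 2400 μs.
End-to-end = 55100 μs.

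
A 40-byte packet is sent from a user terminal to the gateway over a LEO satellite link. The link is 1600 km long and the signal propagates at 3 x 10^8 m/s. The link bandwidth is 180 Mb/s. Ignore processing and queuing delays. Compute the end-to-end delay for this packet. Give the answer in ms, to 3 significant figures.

L = 40 × 8 = 320 bits.
Transmission delay = L/R = 320 / 180000000 = 0.00177778 ms.
Propagation delay = d/s = 1600000 m / 300000000 m/s = 5.33333 ms.
Total = 5.34 ms.

5.34 ms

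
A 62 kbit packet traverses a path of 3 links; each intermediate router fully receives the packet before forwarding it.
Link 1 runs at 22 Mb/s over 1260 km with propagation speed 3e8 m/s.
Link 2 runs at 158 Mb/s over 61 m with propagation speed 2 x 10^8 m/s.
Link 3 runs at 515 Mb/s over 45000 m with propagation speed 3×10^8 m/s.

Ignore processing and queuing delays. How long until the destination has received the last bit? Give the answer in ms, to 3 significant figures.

7.68 ms

L = 62000 bits.
Transmission delays (L/R per hop): 2.81818, 0.392405, 0.120388 ms; sum = 3.33098 ms.
Propagation delays (d/s per hop): 4.2, 0.000305, 0.15 ms; sum = 4.35031 ms.
End-to-end = 7.68 ms.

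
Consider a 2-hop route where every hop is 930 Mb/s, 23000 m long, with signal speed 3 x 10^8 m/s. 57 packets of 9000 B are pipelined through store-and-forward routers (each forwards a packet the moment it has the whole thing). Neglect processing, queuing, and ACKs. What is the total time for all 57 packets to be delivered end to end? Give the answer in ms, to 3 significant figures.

4.64 ms

Per-hop transmission t_tx = L/R = 72000/930000000 = 0.0774194 ms.
Per-hop propagation t_prop = 23000/300000000 = 0.0766667 ms.
Pipeline fill: first packet needs 2·t_tx to clear all hops; remaining 56 packets each add one t_tx.
Total = (2+57-1)·t_tx + 2·t_prop = 58·0.0774194 + 2·0.0766667 = 4.64 ms.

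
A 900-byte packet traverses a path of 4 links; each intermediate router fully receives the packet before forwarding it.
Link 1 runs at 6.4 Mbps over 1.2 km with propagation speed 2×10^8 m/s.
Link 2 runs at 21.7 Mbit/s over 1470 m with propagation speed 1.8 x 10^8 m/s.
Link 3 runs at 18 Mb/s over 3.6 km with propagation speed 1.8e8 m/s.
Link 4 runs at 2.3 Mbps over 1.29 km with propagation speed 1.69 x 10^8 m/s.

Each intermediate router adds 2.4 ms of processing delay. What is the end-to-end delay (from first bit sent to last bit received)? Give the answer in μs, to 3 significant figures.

12200 μs

L = 900 × 8 = 7200 bits.
Transmission delays (L/R per hop): 1125, 331.797, 400, 3130.43 μs; sum = 4987.23 μs.
Propagation delays (d/s per hop): 6, 8.16667, 20, 7.63314 μs; sum = 41.7998 μs.
Processing at 3 router(s): 3 × 2.4 ms = 7200 μs.
End-to-end = 12200 μs.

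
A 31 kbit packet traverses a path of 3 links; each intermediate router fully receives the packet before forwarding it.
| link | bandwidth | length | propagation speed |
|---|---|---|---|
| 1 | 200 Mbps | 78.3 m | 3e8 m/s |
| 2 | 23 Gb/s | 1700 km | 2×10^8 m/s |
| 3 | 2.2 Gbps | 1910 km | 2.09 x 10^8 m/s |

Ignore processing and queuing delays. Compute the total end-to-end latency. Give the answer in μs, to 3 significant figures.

L = 31000 bits.
Transmission delays (L/R per hop): 155, 1.34783, 14.0909 μs; sum = 170.439 μs.
Propagation delays (d/s per hop): 0.261, 8500, 9138.76 μs; sum = 17639 μs.
End-to-end = 17800 μs.

17800 μs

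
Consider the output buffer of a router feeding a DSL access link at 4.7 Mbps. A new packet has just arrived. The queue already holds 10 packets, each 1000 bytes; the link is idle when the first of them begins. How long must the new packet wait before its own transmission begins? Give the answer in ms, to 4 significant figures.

Each queued packet: L/R = 8000/4700000 = 1.70213 ms.
10 queued → 17.0213 ms.
Queuing delay = 17.02 ms.

17.02 ms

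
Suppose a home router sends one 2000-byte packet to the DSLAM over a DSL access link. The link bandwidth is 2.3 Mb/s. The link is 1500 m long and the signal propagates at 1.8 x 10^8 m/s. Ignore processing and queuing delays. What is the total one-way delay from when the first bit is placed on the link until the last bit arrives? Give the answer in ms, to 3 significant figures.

6.96 ms

L = 2000 × 8 = 16000 bits.
Transmission delay = L/R = 16000 / 2300000 = 6.95652 ms.
Propagation delay = d/s = 1500 m / 180000000 m/s = 0.00833333 ms.
Total = 6.96 ms.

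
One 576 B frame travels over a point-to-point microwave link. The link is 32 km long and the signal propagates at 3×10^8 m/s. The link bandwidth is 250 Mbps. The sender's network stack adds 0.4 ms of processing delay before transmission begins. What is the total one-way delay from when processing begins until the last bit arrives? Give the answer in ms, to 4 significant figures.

0.5251 ms

L = 576 × 8 = 4608 bits.
Transmission delay = L/R = 4608 / 250000000 = 0.018432 ms.
Propagation delay = d/s = 32000 m / 300000000 m/s = 0.106667 ms.
Plus processing delay 0.4 ms = 0.4 ms.
Total = 0.5251 ms.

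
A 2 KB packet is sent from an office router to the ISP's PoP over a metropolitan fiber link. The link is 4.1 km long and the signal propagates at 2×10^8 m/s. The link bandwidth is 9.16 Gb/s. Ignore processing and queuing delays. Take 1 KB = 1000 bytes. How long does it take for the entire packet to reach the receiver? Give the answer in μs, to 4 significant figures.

L = 16000 bits.
Transmission delay = L/R = 16000 / 9160000000 = 1.74672 μs.
Propagation delay = d/s = 4100 m / 200000000 m/s = 20.5 μs.
Total = 22.25 μs.

22.25 μs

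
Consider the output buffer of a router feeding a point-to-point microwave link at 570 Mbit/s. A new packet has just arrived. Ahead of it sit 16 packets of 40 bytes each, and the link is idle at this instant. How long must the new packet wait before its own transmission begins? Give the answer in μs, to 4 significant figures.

Each queued packet: L/R = 320/570000000 = 0.561404 μs.
16 queued → 8.98246 μs.
Queuing delay = 8.982 μs.

8.982 μs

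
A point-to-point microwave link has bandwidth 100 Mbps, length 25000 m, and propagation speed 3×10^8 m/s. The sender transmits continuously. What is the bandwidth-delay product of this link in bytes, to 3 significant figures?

Propagation delay = 25000 / 300000000 = 8.33333e-05 s.
BDP = R × t_prop = 100000000 × 8.33333e-05 = 8333.33 bits.
In bytes: 8333.33/8 = 1040 bytes.

1040 bytes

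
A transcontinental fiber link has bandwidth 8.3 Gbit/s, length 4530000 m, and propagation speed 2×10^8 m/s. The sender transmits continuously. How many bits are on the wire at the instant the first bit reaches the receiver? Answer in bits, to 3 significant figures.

188000000 bits

Propagation delay = 4530000 / 200000000 = 0.02265 s.
BDP = R × t_prop = 8.3e+09 × 0.02265 = 187995000 bits.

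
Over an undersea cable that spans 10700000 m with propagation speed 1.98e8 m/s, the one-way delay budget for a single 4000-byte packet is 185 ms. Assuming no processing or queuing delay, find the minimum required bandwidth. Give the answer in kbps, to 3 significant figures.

L = 32000 bits.
Propagation delay = 10700000 / 198000000 = 54.0404 ms.
Transmission budget = 185 − 54.0404 = 130.96 ms.
R ≥ L / t_tx = 32000 bits / 0.13096 s = 244 kbps.

244 kbps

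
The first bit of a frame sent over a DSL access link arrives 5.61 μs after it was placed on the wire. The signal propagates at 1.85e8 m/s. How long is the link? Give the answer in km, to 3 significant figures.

1.04 km

d = s × t_prop = 185000000 × 5.61e-06 = 1.04 km.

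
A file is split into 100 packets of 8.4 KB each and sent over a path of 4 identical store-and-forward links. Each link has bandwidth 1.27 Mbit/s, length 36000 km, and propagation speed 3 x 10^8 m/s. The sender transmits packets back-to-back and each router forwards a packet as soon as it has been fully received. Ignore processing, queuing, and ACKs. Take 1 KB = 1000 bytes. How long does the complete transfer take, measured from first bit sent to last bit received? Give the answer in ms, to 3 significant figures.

Per-hop transmission t_tx = L/R = 67200/1270000 = 52.9134 ms.
Per-hop propagation t_prop = 36000000/300000000 = 120 ms.
Pipeline fill: first packet needs 4·t_tx to clear all hops; remaining 99 packets each add one t_tx.
Total = (4+100-1)·t_tx + 4·t_prop = 103·52.9134 + 4·120 = 5930 ms.

5930 ms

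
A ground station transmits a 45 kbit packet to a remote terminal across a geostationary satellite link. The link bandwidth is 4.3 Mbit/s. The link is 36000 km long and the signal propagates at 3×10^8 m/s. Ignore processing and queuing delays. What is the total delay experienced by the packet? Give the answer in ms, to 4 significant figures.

130.5 ms

L = 45000 bits.
Transmission delay = L/R = 45000 / 4300000 = 10.4651 ms.
Propagation delay = d/s = 36000000 m / 300000000 m/s = 120 ms.
Total = 130.5 ms.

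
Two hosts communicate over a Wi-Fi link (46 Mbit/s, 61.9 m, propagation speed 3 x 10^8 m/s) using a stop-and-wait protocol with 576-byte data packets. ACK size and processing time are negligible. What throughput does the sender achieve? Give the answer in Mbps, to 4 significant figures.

45.81 Mbps

t_tx = L/R = 4608/46000000 = 0.000100174 s.
t_prop = 61.9/300000000 = 2.06333e-07 s; RTT = 4.12667e-07 s.
Cycle = t_tx + RTT = 0.000100587 s.
Throughput = L / cycle = 4608 / 0.000100587 = 45.81 Mbps.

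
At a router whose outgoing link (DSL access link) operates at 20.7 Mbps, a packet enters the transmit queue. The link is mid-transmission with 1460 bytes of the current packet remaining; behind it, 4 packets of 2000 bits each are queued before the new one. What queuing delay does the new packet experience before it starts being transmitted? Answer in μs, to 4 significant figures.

950.7 μs

Each queued packet: L/R = 2000/20700000 = 96.6184 μs.
4 queued → 386.473 μs.
Plus remaining 11680 bits of current packet: 564.251 μs.
Queuing delay = 950.7 μs.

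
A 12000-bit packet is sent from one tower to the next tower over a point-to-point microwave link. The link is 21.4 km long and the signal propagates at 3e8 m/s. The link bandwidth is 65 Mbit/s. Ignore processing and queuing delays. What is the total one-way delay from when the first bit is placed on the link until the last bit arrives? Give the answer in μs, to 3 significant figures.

Transmission delay = L/R = 12000 / 65000000 = 184.615 μs.
Propagation delay = d/s = 21400 m / 300000000 m/s = 71.3333 μs.
Total = 256 μs.

256 μs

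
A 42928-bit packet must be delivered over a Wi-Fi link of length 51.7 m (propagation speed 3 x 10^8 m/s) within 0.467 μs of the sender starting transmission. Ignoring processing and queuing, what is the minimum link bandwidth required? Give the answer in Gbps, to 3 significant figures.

146 Gbps

Propagation delay = 51.7 / 300000000 = 0.172333 μs.
Transmission budget = 0.467 − 0.172333 = 0.294667 μs.
R ≥ L / t_tx = 42928 bits / 2.94667e-07 s = 146 Gbps.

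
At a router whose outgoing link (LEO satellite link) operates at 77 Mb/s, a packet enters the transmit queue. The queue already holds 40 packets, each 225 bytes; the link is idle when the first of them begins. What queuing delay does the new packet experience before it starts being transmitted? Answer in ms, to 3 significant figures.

0.935 ms

Each queued packet: L/R = 1800/77000000 = 0.0233766 ms.
40 queued → 0.935065 ms.
Queuing delay = 0.935 ms.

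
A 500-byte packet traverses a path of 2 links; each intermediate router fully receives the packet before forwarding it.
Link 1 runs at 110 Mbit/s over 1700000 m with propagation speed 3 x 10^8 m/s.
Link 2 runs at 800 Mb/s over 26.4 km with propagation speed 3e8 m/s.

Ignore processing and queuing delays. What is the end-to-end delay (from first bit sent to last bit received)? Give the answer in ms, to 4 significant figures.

5.796 ms

L = 500 × 8 = 4000 bits.
Transmission delays (L/R per hop): 0.0363636, 0.005 ms; sum = 0.0413636 ms.
Propagation delays (d/s per hop): 5.66667, 0.088 ms; sum = 5.75467 ms.
End-to-end = 5.796 ms.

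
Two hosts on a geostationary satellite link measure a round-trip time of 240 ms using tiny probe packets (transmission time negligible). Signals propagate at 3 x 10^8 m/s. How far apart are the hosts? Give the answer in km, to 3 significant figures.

36000 km

One-way propagation = RTT/2 = 120 ms.
d = s × t = 300000000 × 0.12 = 36000 km.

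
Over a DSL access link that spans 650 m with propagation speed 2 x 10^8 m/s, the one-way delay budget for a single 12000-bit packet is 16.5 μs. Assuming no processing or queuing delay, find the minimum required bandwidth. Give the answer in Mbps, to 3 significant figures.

906 Mbps

Propagation delay = 650 / 200000000 = 3.25 μs.
Transmission budget = 16.5 − 3.25 = 13.25 μs.
R ≥ L / t_tx = 12000 bits / 1.325e-05 s = 906 Mbps.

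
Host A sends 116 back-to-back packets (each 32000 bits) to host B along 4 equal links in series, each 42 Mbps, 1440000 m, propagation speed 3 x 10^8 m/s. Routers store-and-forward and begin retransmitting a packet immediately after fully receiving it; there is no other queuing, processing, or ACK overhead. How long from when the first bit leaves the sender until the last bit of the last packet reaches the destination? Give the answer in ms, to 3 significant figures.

110 ms

Per-hop transmission t_tx = L/R = 32000/42000000 = 0.761905 ms.
Per-hop propagation t_prop = 1440000/300000000 = 4.8 ms.
Pipeline fill: first packet needs 4·t_tx to clear all hops; remaining 115 packets each add one t_tx.
Total = (4+116-1)·t_tx + 4·t_prop = 119·0.761905 + 4·4.8 = 110 ms.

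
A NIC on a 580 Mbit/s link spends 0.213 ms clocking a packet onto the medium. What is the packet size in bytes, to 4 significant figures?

15440 bytes

L = R × t_tx = 580000000 b/s × 0.000213 s = 123540 bits.
In bytes: 123540 / 8 = 15440 bytes.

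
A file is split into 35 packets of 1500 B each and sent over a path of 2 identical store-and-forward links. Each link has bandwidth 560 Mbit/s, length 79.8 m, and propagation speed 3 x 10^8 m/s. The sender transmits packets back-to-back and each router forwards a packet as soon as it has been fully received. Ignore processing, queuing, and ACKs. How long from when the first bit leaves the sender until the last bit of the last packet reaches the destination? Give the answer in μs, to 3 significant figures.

Per-hop transmission t_tx = L/R = 12000/560000000 = 21.4286 μs.
Per-hop propagation t_prop = 79.8/300000000 = 0.266 μs.
Pipeline fill: first packet needs 2·t_tx to clear all hops; remaining 34 packets each add one t_tx.
Total = (2+35-1)·t_tx + 2·t_prop = 36·21.4286 + 2·0.266 = 772 μs.

772 μs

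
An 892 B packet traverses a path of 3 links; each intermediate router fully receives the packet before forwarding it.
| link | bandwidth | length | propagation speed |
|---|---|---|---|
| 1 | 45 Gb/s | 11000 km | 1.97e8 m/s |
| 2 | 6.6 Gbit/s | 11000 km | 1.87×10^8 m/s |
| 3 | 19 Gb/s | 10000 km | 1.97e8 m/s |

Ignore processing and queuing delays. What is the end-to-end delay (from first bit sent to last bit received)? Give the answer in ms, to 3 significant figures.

165 ms

L = 892 × 8 = 7136 bits.
Transmission delays (L/R per hop): 0.000158578, 0.00108121, 0.000375579 ms; sum = 0.00161537 ms.
Propagation delays (d/s per hop): 55.8376, 58.8235, 50.7614 ms; sum = 165.423 ms.
End-to-end = 165 ms.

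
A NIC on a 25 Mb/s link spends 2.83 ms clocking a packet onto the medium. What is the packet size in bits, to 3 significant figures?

L = R × t_tx = 25000000 b/s × 0.00283 s = 70750 bits.

70800 bits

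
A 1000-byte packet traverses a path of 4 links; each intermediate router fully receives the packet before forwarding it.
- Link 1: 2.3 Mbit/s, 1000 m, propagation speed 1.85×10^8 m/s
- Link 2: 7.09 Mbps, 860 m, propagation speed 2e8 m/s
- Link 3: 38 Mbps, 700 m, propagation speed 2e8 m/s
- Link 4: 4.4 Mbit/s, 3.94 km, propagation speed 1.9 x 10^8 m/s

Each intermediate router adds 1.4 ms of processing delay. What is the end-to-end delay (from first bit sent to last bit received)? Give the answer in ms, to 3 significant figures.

L = 1000 × 8 = 8000 bits.
Transmission delays (L/R per hop): 3.47826, 1.12835, 0.210526, 1.81818 ms; sum = 6.63532 ms.
Propagation delays (d/s per hop): 0.00540541, 0.0043, 0.0035, 0.0207368 ms; sum = 0.0339422 ms.
Processing at 3 router(s): 3 × 1.4 ms = 4.2 ms.
End-to-end = 10.9 ms.

10.9 ms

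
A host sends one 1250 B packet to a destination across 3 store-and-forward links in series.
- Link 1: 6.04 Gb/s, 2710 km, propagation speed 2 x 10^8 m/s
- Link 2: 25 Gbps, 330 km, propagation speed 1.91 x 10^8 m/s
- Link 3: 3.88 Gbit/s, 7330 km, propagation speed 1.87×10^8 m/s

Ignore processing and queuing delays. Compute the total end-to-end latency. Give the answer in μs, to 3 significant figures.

L = 1250 × 8 = 10000 bits.
Transmission delays (L/R per hop): 1.65563, 0.4, 2.57732 μs; sum = 4.63295 μs.
Propagation delays (d/s per hop): 13550, 1727.75, 39197.9 μs; sum = 54475.6 μs.
End-to-end = 54500 μs.

54500 μs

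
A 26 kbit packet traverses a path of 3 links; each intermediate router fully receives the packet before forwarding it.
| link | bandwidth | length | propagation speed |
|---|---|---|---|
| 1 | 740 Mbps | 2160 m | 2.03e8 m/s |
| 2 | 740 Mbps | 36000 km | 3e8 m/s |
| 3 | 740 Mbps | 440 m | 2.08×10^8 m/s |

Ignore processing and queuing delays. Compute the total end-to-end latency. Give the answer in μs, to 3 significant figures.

L = 26000 bits.
Transmission delay per hop = L/R = 26000/740000000 = 35.1351 μs; 3 hops → 105.405 μs.
Propagation delays (d/s per hop): 10.6404, 120000, 2.11538 μs; sum = 120013 μs.
End-to-end = 120000 μs.

120000 μs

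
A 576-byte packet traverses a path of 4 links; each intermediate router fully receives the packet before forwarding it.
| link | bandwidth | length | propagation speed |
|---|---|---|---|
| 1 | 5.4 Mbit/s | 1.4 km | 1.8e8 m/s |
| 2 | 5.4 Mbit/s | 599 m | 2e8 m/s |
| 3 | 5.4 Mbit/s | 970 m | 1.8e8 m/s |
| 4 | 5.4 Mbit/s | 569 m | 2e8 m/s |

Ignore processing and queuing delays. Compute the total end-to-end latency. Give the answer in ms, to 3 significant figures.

L = 576 × 8 = 4608 bits.
Transmission delay per hop = L/R = 4608/5400000 = 0.853333 ms; 4 hops → 3.41333 ms.
Propagation delays (d/s per hop): 0.00777778, 0.002995, 0.00538889, 0.002845 ms; sum = 0.0190067 ms.
End-to-end = 3.43 ms.

3.43 ms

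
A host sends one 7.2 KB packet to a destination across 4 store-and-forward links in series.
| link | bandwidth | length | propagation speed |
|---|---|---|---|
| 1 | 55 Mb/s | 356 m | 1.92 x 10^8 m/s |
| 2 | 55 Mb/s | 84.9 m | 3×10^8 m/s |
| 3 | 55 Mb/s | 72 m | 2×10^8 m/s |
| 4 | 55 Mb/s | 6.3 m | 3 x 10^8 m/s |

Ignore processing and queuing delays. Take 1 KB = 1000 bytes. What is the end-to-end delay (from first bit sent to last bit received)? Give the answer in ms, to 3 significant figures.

4.19 ms

L = 57600 bits.
Transmission delay per hop = L/R = 57600/55000000 = 1.04727 ms; 4 hops → 4.18909 ms.
Propagation delays (d/s per hop): 0.00185417, 0.000283, 0.00036, 2.1e-05 ms; sum = 0.00251817 ms.
End-to-end = 4.19 ms.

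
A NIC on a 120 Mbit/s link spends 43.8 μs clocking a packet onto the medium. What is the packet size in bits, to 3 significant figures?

5260 bits

L = R × t_tx = 120000000 b/s × 4.38e-05 s = 5256 bits.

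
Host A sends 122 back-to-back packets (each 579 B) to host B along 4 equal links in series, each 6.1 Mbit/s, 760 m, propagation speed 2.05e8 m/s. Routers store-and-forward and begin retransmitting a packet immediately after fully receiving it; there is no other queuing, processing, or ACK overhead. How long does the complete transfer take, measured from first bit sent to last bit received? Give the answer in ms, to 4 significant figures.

94.93 ms

Per-hop transmission t_tx = L/R = 4632/6100000 = 0.759344 ms.
Per-hop propagation t_prop = 760/2.05e+08 = 0.00370732 ms.
Pipeline fill: first packet needs 4·t_tx to clear all hops; remaining 121 packets each add one t_tx.
Total = (4+122-1)·t_tx + 4·t_prop = 125·0.759344 + 4·0.00370732 = 94.93 ms.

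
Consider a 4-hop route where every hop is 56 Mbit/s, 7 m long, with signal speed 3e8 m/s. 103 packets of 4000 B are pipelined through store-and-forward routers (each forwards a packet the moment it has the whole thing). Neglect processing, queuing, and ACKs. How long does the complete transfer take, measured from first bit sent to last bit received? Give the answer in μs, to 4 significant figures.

Per-hop transmission t_tx = L/R = 32000/56000000 = 571.429 μs.
Per-hop propagation t_prop = 7/300000000 = 0.0233333 μs.
Pipeline fill: first packet needs 4·t_tx to clear all hops; remaining 102 packets each add one t_tx.
Total = (4+103-1)·t_tx + 4·t_prop = 106·571.429 + 4·0.0233333 = 60570 μs.

60570 μs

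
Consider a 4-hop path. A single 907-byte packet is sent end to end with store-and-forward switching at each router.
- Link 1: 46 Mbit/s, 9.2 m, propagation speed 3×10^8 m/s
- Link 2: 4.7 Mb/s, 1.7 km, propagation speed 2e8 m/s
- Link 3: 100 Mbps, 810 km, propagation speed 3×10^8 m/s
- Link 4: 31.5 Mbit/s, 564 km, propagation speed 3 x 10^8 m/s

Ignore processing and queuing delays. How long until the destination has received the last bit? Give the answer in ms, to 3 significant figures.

L = 907 × 8 = 7256 bits.
Transmission delays (L/R per hop): 0.157739, 1.54383, 0.07256, 0.230349 ms; sum = 2.00448 ms.
Propagation delays (d/s per hop): 3.06667e-05, 0.0085, 2.7, 1.88 ms; sum = 4.58853 ms.
End-to-end = 6.59 ms.

6.59 ms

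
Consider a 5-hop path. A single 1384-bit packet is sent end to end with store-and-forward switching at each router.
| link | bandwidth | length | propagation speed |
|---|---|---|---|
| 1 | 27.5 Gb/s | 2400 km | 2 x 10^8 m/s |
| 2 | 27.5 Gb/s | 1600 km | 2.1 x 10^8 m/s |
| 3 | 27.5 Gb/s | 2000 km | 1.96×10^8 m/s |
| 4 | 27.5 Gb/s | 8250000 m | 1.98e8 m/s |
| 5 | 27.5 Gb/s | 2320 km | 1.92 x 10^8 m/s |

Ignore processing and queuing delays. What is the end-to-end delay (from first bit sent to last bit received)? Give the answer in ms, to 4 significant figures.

Transmission delay per hop = L/R = 1384/27500000000 = 5.03273e-05 ms; 5 hops → 0.000251636 ms.
Propagation delays (d/s per hop): 12, 7.61905, 10.2041, 41.6667, 12.0833 ms; sum = 83.5731 ms.
End-to-end = 83.57 ms.

83.57 ms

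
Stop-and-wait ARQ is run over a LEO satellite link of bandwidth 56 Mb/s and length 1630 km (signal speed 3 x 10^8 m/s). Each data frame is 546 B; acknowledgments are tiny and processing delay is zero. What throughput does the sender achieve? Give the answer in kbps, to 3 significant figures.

t_tx = L/R = 4368/56000000 = 7.8e-05 s.
t_prop = 1630000/300000000 = 0.00543333 s; RTT = 0.0108667 s.
Cycle = t_tx + RTT = 0.0109447 s.
Throughput = L / cycle = 4368 / 0.0109447 = 399 kbps.

399 kbps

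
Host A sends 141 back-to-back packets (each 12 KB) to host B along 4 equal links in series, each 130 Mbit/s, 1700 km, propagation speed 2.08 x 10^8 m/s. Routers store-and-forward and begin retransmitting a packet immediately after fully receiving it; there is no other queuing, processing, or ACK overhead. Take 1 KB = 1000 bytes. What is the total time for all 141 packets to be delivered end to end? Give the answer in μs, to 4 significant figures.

139000 μs

Per-hop transmission t_tx = L/R = 96000/130000000 = 738.462 μs.
Per-hop propagation t_prop = 1700000/208000000 = 8173.08 μs.
Pipeline fill: first packet needs 4·t_tx to clear all hops; remaining 140 packets each add one t_tx.
Total = (4+141-1)·t_tx + 4·t_prop = 144·738.462 + 4·8173.08 = 139000 μs.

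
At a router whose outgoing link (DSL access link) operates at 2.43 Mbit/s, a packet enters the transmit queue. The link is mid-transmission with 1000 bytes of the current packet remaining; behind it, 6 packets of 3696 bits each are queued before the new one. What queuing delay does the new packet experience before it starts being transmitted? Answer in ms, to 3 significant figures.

12.4 ms

Each queued packet: L/R = 3696/2430000 = 1.52099 ms.
6 queued → 9.12593 ms.
Plus remaining 8000 bits of current packet: 3.29218 ms.
Queuing delay = 12.4 ms.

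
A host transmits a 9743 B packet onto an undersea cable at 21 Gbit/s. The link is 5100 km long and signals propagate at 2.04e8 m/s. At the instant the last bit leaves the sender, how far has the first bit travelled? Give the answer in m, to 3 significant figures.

t_tx = L/R = 77944/21000000000 = 3.71162e-06 s.
Distance = s × t_tx = 204000000 × 3.71162e-06 = 757 m.

757 m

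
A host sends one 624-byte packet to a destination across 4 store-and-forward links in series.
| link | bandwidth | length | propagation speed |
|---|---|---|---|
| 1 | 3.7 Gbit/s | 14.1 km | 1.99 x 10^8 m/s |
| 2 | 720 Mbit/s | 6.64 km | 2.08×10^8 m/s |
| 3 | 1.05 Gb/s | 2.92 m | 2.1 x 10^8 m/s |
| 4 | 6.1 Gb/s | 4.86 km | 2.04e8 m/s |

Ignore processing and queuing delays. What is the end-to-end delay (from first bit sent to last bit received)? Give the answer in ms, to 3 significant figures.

0.140 ms

L = 624 × 8 = 4992 bits.
Transmission delays (L/R per hop): 0.00134919, 0.00693333, 0.00475429, 0.000818361 ms; sum = 0.0138552 ms.
Propagation delays (d/s per hop): 0.0708543, 0.0319231, 1.39048e-05, 0.0238235 ms; sum = 0.126615 ms.
End-to-end = 0.140 ms.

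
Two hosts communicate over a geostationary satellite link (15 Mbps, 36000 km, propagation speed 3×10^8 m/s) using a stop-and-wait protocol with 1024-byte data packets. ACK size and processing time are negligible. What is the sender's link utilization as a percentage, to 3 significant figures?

t_tx = L/R = 8192/15000000 = 0.000546133 s.
t_prop = 36000000/300000000 = 0.12 s; RTT = 0.24 s.
Cycle = t_tx + RTT = 0.240546 s.
Utilization = t_tx / cycle = 0.000546133/0.240546 = 0.227 %.

0.227 %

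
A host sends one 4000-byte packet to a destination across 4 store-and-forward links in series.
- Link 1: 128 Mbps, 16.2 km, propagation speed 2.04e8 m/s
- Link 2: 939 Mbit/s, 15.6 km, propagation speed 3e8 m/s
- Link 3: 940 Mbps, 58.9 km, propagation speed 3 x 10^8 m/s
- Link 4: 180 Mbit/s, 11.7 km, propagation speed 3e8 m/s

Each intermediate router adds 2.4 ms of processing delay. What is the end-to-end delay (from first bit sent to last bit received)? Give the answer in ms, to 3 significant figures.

8.06 ms

L = 4000 × 8 = 32000 bits.
Transmission delays (L/R per hop): 0.25, 0.0340788, 0.0340426, 0.177778 ms; sum = 0.495899 ms.
Propagation delays (d/s per hop): 0.0794118, 0.052, 0.196333, 0.039 ms; sum = 0.366745 ms.
Processing at 3 router(s): 3 × 2.4 ms = 7.2 ms.
End-to-end = 8.06 ms.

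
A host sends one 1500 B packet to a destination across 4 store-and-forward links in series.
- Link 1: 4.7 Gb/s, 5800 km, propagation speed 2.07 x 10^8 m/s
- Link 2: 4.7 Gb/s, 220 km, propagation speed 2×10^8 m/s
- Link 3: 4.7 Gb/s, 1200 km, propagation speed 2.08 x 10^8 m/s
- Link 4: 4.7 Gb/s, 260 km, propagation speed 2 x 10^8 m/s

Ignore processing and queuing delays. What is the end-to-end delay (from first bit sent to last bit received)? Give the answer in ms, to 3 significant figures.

L = 1500 × 8 = 12000 bits.
Transmission delay per hop = L/R = 12000/4700000000 = 0.00255319 ms; 4 hops → 0.0102128 ms.
Propagation delays (d/s per hop): 28.0193, 1.1, 5.76923, 1.3 ms; sum = 36.1886 ms.
End-to-end = 36.2 ms.

36.2 ms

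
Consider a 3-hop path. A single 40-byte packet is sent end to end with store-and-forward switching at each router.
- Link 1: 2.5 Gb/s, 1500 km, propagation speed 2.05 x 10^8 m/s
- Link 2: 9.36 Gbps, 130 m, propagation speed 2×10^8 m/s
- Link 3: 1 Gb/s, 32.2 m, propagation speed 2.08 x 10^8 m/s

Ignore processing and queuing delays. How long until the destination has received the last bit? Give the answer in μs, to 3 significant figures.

L = 40 × 8 = 320 bits.
Transmission delays (L/R per hop): 0.128, 0.034188, 0.32 μs; sum = 0.482188 μs.
Propagation delays (d/s per hop): 7317.07, 0.65, 0.154808 μs; sum = 7317.88 μs.
End-to-end = 7320 μs.

7320 μs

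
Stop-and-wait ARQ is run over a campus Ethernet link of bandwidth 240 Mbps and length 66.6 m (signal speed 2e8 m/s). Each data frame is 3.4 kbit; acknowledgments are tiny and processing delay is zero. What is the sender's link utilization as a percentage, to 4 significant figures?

95.51 %

t_tx = L/R = 3400/240000000 = 1.41667e-05 s.
t_prop = 66.6/200000000 = 3.33e-07 s; RTT = 6.66e-07 s.
Cycle = t_tx + RTT = 1.48327e-05 s.
Utilization = t_tx / cycle = 1.41667e-05/1.48327e-05 = 95.51 %.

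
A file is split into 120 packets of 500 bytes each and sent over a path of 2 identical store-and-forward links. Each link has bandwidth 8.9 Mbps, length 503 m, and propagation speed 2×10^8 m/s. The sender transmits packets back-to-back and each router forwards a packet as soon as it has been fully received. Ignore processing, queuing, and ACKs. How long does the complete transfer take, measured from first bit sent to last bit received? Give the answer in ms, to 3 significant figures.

Per-hop transmission t_tx = L/R = 4000/8900000 = 0.449438 ms.
Per-hop propagation t_prop = 503/200000000 = 0.002515 ms.
Pipeline fill: first packet needs 2·t_tx to clear all hops; remaining 119 packets each add one t_tx.
Total = (2+120-1)·t_tx + 2·t_prop = 121·0.449438 + 2·0.002515 = 54.4 ms.

54.4 ms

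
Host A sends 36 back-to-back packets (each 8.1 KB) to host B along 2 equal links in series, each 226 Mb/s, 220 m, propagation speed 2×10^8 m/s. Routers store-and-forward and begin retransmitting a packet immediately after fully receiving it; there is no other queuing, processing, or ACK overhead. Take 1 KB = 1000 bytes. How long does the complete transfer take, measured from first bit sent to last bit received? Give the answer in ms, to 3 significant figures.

Per-hop transmission t_tx = L/R = 64800/226000000 = 0.286726 ms.
Per-hop propagation t_prop = 220/200000000 = 0.0011 ms.
Pipeline fill: first packet needs 2·t_tx to clear all hops; remaining 35 packets each add one t_tx.
Total = (2+36-1)·t_tx + 2·t_prop = 37·0.286726 + 2·0.0011 = 10.6 ms.

10.6 ms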